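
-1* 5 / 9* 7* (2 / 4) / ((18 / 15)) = -175 / 108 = -1.62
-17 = -17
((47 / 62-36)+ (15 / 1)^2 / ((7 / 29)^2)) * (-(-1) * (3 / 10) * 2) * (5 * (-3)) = -104623965 / 3038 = -34438.43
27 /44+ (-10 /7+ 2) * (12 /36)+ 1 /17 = 0.86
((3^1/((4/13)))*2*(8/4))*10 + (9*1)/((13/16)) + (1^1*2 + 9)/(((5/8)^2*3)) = 400202/975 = 410.46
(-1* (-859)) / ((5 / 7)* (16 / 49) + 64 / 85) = 871.04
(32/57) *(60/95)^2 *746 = 1145856/6859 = 167.06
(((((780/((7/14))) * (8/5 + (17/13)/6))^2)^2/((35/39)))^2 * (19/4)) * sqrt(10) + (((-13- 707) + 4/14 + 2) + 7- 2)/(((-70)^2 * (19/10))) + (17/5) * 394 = 78043465712081772992479130000.00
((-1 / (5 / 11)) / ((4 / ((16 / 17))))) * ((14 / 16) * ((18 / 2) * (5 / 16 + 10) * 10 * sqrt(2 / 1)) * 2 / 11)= -10395 * sqrt(2) / 136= -108.09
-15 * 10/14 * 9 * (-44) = 29700/7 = 4242.86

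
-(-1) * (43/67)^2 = 1849/4489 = 0.41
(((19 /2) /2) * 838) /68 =7961 /136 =58.54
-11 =-11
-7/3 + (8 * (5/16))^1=1/6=0.17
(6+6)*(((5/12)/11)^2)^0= 12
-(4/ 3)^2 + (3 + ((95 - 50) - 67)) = -187/ 9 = -20.78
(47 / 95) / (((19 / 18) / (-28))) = -23688 / 1805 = -13.12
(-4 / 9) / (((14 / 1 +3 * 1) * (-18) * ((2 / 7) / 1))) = 7 / 1377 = 0.01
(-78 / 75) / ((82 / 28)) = -364 / 1025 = -0.36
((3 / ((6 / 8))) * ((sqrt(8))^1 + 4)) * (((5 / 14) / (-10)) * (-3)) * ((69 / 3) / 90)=0.75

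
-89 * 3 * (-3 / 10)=801 / 10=80.10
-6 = -6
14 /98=1 /7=0.14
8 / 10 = 4 / 5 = 0.80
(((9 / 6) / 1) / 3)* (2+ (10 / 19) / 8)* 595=93415 / 152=614.57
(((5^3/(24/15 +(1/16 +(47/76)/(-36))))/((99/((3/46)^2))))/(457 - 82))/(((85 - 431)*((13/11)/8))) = -1140/6694560067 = -0.00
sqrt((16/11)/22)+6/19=0.57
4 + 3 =7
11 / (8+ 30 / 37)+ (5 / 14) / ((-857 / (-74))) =2501903 / 1955674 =1.28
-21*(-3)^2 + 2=-187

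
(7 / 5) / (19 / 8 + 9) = 8 / 65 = 0.12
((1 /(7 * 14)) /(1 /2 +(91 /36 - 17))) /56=-9 /690116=-0.00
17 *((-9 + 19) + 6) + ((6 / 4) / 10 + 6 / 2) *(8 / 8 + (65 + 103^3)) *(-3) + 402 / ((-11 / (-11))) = -206524397 / 20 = -10326219.85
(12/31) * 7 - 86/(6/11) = -14411/93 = -154.96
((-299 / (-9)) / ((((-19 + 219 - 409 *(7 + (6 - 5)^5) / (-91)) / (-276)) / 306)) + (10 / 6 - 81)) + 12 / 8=-96375185 / 8052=-11969.10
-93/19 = -4.89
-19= -19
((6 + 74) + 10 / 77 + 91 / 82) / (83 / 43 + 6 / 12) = 22056721 / 659813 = 33.43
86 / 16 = 43 / 8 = 5.38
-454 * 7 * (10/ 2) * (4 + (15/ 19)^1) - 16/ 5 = -7230254/ 95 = -76107.94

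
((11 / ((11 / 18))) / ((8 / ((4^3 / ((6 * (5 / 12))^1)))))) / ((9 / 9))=288 / 5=57.60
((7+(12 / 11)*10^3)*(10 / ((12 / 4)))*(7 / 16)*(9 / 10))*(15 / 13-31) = -1892373 / 44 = -43008.48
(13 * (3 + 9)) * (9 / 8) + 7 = 365 / 2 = 182.50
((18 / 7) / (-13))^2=324 / 8281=0.04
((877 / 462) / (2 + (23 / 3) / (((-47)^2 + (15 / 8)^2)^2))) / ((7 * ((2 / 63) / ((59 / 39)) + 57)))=0.00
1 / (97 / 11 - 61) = -11 / 574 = -0.02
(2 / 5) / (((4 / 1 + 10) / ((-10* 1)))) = -2 / 7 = -0.29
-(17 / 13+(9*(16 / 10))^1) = -1021 / 65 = -15.71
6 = 6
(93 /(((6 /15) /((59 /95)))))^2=30107169 /1444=20849.84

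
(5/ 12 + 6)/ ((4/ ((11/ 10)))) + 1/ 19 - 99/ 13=-5.80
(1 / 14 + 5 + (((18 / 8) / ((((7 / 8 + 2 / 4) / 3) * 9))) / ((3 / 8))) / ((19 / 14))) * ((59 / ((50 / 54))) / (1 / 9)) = 10308303 / 2926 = 3523.00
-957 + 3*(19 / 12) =-3809 / 4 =-952.25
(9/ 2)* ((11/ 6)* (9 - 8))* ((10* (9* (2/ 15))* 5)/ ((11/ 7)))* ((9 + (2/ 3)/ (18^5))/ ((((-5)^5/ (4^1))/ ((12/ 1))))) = -178564183/ 4100625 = -43.55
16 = 16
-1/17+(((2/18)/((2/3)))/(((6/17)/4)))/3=262/459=0.57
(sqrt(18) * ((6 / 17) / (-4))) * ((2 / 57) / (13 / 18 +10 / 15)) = -54 * sqrt(2) / 8075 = -0.01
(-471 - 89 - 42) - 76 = -678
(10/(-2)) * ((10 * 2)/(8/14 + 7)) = -700/53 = -13.21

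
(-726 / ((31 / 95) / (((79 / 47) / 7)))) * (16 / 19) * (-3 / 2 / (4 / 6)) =10323720 / 10199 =1012.23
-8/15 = -0.53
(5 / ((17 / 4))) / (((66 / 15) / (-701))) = -35050 / 187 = -187.43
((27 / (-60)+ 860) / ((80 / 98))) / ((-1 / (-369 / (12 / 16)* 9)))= 4662457.06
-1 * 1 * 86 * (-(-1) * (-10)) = 860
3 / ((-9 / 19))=-19 / 3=-6.33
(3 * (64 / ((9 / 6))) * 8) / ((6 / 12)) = 2048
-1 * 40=-40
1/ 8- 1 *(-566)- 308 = 2065/ 8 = 258.12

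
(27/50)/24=9/400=0.02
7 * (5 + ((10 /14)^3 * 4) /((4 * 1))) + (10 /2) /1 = 2085 /49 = 42.55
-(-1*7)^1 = 7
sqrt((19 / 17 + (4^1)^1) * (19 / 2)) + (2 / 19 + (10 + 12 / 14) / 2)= 736 / 133 + sqrt(56202) / 34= 12.51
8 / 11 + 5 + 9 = 162 / 11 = 14.73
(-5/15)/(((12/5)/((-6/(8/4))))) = 5/12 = 0.42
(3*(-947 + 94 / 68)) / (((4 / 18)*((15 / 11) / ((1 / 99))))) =-32151 / 340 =-94.56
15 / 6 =5 / 2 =2.50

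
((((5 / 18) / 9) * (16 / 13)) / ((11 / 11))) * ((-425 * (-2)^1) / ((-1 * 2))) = -17000 / 1053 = -16.14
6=6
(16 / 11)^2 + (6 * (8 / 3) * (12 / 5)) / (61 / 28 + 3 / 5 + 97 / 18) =8488960 / 1245211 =6.82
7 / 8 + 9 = 79 / 8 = 9.88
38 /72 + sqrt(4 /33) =2 * sqrt(33) /33 + 19 /36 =0.88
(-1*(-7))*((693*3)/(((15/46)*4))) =111573/10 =11157.30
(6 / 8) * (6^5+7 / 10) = 233301 / 40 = 5832.52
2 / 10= 1 / 5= 0.20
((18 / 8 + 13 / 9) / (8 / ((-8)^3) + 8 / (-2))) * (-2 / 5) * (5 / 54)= 2128 / 62451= 0.03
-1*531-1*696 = -1227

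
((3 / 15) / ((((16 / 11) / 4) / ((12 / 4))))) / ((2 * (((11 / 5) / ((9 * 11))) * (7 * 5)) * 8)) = 297 / 2240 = 0.13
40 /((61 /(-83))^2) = 275560 /3721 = 74.06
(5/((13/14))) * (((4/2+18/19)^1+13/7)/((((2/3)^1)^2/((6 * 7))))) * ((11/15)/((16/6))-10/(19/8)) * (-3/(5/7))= 7585747281/187720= 40409.90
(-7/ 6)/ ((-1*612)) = 7/ 3672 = 0.00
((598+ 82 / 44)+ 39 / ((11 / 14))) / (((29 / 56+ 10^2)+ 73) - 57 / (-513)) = 3.74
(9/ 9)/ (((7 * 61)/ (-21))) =-3/ 61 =-0.05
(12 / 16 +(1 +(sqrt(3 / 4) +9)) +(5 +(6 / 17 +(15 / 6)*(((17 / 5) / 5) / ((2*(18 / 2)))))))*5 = 5*sqrt(3) / 2 +12391 / 153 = 85.32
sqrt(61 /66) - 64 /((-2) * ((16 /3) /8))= sqrt(4026) /66 + 48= 48.96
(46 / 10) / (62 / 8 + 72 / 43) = 0.49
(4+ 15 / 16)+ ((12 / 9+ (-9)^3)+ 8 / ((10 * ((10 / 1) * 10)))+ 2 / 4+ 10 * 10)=-3733327 / 6000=-622.22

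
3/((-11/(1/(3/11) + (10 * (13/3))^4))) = -285610297/297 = -961650.83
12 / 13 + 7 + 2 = 129 / 13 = 9.92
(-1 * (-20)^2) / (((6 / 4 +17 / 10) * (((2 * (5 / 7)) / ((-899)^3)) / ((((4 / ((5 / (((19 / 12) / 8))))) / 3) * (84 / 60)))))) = 676439182769 / 144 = 4697494324.78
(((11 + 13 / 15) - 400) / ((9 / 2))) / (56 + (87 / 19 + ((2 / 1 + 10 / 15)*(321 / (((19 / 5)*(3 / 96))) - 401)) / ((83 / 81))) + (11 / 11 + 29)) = -0.01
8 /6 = 4 /3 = 1.33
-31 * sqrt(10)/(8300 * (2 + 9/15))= -31 * sqrt(10)/21580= -0.00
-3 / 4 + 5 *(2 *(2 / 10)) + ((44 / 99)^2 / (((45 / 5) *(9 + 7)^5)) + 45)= 46.25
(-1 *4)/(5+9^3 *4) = -4/2921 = -0.00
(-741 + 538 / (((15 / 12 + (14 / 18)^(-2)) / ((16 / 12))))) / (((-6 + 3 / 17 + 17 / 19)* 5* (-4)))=-54463937 / 10870176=-5.01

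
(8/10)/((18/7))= 14/45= 0.31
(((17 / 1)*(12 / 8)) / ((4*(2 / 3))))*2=153 / 8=19.12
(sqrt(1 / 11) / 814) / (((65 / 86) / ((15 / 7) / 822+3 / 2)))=5633 * sqrt(11) / 25370345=0.00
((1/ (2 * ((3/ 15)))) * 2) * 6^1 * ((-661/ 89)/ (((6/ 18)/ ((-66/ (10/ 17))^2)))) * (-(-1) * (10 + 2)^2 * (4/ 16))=-134803816488/ 445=-302929924.69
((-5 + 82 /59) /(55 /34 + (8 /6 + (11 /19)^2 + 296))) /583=-7843086 /379065775055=-0.00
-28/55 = -0.51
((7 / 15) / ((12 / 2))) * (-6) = -7 / 15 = -0.47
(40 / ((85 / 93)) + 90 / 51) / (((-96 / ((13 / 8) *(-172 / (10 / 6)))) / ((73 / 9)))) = 645.11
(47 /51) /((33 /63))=329 /187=1.76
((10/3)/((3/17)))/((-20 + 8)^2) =85/648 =0.13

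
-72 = -72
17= 17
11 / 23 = 0.48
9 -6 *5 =-21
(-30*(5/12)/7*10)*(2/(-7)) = 250/49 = 5.10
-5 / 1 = -5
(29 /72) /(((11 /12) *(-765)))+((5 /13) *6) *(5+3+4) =18176023 /656370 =27.69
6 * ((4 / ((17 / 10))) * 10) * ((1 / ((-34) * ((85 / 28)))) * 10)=-67200 / 4913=-13.68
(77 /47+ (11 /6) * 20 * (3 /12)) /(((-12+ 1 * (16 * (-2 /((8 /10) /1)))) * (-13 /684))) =173679 /15886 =10.93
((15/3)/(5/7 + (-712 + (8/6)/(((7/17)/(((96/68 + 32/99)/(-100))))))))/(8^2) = -51975/473241536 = -0.00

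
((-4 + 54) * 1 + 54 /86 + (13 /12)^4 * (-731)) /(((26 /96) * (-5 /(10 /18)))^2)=-852615641 /5297643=-160.94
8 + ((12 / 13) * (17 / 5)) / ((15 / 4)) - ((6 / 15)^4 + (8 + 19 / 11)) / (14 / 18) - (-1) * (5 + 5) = 3939883 / 625625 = 6.30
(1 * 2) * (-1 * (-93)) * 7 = 1302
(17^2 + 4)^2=85849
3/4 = 0.75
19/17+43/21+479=172133/357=482.17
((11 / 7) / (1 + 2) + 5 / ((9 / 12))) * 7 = 151 / 3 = 50.33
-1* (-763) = 763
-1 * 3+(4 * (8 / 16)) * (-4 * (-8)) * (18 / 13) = 1113 / 13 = 85.62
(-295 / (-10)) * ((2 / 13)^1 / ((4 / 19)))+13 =1797 / 52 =34.56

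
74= 74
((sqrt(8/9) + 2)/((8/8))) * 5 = 10 * sqrt(2)/3 + 10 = 14.71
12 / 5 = 2.40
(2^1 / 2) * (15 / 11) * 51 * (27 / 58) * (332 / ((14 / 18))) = 30858570 / 2233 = 13819.33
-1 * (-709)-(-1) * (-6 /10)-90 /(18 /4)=3442 /5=688.40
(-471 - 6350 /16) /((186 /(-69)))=159689 /496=321.95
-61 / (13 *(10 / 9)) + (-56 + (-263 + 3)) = -41629 / 130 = -320.22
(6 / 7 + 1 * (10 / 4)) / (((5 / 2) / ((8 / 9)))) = 376 / 315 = 1.19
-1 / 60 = -0.02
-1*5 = -5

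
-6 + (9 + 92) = 95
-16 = -16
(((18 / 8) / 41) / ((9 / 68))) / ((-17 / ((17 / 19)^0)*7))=-1 / 287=-0.00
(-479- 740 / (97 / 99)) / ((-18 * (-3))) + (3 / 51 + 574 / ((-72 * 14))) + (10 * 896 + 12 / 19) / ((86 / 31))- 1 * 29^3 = -6164119605751 / 291002328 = -21182.37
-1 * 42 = -42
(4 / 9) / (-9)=-4 / 81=-0.05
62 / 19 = 3.26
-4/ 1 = -4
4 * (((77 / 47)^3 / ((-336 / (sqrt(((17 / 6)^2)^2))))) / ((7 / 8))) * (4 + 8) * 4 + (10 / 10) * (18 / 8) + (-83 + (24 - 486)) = -2114761213 / 3737628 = -565.80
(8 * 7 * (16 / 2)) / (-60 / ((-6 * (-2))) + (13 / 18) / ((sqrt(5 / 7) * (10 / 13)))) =-362880000 / 3850073 - 13628160 * sqrt(35) / 3850073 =-115.19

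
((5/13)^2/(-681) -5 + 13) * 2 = 1841374/115089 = 16.00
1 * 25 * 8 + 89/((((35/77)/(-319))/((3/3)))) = -311301/5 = -62260.20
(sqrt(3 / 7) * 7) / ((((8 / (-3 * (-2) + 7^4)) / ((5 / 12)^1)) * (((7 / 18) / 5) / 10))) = 902625 * sqrt(21) / 56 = 73863.35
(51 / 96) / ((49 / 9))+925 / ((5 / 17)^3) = 285033373 / 7840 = 36356.30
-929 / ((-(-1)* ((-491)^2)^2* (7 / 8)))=-7432 / 406840339927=-0.00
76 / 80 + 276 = 5539 / 20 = 276.95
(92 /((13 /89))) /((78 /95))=388930 /507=767.12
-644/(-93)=644/93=6.92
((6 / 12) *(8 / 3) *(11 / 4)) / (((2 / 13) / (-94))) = -2240.33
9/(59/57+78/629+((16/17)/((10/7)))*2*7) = 1613385/1861241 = 0.87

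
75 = 75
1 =1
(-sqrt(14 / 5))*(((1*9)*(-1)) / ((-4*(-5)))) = 9*sqrt(70) / 100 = 0.75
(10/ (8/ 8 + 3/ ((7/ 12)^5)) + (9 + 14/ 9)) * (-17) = -1258449055/ 6869727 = -183.19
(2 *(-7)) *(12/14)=-12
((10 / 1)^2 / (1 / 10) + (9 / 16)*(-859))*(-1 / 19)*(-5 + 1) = 8269 / 76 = 108.80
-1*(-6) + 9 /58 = 357 /58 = 6.16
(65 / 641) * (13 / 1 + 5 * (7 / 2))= 3965 / 1282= 3.09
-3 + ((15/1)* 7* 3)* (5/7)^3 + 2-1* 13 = 4939/49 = 100.80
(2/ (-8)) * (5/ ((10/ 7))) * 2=-7/ 4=-1.75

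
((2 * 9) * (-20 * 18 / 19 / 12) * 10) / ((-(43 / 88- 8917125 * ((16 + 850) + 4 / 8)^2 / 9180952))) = -948844800 / 2434607770867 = -0.00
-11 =-11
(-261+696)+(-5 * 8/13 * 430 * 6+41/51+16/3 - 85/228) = -377793961/50388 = -7497.70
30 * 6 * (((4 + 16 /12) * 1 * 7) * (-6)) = -40320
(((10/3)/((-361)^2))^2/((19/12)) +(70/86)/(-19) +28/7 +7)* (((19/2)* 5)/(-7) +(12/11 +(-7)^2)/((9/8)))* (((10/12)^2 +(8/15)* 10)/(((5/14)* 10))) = 34060113757353284587/48801843809237475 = 697.93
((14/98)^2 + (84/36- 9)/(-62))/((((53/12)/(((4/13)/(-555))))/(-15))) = 176/730639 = 0.00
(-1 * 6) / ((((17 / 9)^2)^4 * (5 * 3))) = -86093442 / 34878787205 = -0.00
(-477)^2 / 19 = 11975.21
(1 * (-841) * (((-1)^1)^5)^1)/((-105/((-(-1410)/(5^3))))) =-79054/875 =-90.35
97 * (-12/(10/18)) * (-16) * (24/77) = 4022784/385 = 10448.79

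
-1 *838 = -838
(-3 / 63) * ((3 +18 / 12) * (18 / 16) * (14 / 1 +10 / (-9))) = -3.11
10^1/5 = 2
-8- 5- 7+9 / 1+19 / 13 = -124 / 13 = -9.54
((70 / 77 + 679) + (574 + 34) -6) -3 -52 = 13496 / 11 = 1226.91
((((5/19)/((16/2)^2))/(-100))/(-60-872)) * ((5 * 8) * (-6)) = -3/283328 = -0.00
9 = 9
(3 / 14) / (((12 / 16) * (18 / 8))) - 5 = -307 / 63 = -4.87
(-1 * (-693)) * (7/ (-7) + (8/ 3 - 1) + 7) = 5313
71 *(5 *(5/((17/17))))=1775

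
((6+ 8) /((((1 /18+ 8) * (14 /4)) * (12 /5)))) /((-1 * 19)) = -6 /551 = -0.01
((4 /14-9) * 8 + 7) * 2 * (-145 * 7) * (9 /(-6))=-190965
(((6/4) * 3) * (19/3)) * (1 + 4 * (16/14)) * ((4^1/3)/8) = 741/28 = 26.46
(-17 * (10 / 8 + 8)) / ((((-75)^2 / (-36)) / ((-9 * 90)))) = -101898 / 125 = -815.18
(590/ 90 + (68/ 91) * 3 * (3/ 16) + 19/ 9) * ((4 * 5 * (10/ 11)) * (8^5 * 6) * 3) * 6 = 585282355200/ 1001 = 584697657.54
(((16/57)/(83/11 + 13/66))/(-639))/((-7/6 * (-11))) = -64/14476119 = -0.00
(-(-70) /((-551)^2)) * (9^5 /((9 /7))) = 3214890 /303601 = 10.59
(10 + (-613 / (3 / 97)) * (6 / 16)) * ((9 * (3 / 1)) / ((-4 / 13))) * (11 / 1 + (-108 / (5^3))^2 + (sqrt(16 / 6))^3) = 2315859 * sqrt(6) / 2 + 3825454005009 / 500000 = 10487244.44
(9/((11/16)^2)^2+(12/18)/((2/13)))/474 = 1959805/20819502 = 0.09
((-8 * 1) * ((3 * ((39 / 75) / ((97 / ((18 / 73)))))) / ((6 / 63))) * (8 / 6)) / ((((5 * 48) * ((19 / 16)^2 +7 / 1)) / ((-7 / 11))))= 2935296 / 20962415375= 0.00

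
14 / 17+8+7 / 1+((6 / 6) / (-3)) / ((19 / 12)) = 5043 / 323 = 15.61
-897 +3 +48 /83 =-74154 /83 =-893.42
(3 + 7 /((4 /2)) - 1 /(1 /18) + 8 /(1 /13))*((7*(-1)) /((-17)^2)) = -1295 /578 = -2.24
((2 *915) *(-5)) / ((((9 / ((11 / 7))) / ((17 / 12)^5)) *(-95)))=4763620235 / 49641984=95.96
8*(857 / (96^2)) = 857 / 1152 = 0.74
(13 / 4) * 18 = 117 / 2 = 58.50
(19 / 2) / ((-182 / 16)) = -76 / 91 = -0.84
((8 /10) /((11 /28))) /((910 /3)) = 24 /3575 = 0.01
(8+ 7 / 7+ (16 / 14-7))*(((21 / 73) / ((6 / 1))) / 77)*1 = 0.00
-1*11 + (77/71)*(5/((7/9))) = -286/71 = -4.03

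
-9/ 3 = -3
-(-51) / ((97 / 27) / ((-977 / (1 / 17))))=-22870593 / 97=-235779.31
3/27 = 1/9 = 0.11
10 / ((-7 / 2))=-20 / 7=-2.86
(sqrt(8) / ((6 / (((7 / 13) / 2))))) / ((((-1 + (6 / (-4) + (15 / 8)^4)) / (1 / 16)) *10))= 448 *sqrt(2) / 7875075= 0.00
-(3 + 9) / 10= -6 / 5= -1.20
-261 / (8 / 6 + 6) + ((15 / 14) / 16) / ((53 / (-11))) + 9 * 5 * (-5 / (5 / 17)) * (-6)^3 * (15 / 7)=46236111897 / 130592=354050.11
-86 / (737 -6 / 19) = -1634 / 13997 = -0.12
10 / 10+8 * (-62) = -495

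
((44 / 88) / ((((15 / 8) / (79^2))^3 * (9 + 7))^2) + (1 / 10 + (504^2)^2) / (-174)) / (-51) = -3509563022703211218685784497 / 67386937500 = -52080761537845687.36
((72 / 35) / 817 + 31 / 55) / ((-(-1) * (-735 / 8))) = -0.01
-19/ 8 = -2.38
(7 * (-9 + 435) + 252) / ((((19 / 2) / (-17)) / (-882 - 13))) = 98410620 / 19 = 5179506.32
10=10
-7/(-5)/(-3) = -7/15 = -0.47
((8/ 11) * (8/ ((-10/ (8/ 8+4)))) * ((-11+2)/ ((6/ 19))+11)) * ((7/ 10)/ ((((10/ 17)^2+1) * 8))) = 14161/ 4279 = 3.31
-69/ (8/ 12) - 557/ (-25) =-81.22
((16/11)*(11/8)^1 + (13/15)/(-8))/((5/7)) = 1589/600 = 2.65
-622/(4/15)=-2332.50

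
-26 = -26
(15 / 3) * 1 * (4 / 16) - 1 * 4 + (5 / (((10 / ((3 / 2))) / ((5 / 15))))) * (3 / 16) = -2.70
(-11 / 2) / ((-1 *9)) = 11 / 18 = 0.61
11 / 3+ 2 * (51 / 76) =571 / 114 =5.01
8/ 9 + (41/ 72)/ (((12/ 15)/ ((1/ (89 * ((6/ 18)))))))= 0.91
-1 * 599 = -599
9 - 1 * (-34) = 43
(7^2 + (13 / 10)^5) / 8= 5271293 / 800000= 6.59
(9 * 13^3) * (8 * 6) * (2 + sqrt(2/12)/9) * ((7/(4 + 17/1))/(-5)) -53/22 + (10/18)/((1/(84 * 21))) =-13812657/110 -17576 * sqrt(6)/15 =-128439.76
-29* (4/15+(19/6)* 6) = -8381/15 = -558.73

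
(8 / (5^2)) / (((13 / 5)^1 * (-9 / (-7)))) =56 / 585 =0.10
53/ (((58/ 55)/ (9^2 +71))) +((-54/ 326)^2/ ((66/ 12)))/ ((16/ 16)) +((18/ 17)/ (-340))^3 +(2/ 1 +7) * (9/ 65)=20320203245016205652053/ 2659517010445867000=7640.56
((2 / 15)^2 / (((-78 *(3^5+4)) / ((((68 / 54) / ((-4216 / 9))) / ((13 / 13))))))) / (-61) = -1 / 24591604050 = -0.00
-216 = -216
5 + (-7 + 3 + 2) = 3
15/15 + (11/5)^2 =146/25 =5.84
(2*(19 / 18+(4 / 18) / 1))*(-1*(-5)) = 115 / 9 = 12.78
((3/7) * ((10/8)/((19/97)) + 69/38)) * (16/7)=1068/133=8.03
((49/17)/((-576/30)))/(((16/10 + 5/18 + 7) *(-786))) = 1225/56939936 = 0.00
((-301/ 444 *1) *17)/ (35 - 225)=5117/ 84360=0.06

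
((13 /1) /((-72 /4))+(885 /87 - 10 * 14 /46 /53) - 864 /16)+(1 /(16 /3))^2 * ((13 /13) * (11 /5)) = -44.53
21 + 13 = 34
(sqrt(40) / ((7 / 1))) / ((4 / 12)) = 6*sqrt(10) / 7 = 2.71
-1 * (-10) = 10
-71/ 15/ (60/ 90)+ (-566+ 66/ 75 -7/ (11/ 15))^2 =49947784303/ 151250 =330233.28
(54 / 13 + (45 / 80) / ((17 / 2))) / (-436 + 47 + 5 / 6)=-22383 / 2058836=-0.01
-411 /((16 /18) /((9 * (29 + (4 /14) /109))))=-736696539 /6104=-120690.78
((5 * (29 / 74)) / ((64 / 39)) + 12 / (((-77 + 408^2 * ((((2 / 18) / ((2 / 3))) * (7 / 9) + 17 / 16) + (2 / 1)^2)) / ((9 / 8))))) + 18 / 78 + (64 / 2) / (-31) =1942606836073 / 4948404063616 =0.39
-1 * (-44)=44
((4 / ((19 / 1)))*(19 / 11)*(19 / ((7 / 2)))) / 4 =38 / 77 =0.49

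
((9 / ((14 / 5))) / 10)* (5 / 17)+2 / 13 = 1537 / 6188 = 0.25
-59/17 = -3.47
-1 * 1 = -1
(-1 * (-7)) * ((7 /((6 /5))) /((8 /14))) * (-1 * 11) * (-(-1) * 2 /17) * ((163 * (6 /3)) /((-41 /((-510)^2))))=7841237250 /41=191249689.02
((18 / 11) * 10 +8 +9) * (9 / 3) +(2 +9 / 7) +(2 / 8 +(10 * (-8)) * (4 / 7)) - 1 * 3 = 54.91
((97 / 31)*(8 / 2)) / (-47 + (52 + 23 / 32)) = 2.19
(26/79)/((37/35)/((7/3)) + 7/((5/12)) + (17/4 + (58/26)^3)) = 55979560/5545689479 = 0.01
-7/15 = -0.47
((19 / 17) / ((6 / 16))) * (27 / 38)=36 / 17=2.12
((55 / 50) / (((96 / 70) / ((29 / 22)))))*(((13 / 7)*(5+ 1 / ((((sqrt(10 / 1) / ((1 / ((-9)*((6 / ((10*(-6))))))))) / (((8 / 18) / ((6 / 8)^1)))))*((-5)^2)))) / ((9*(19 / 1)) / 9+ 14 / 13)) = 169*sqrt(10) / 656100+ 845 / 1728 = 0.49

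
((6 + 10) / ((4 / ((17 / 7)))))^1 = 68 / 7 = 9.71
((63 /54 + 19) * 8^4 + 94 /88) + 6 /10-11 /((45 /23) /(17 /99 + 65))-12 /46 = 33705929009 /409860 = 82237.66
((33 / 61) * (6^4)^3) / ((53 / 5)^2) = 1795845427200 / 171349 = 10480629.75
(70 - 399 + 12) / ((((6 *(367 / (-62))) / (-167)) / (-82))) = 134570938 / 1101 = 122226.10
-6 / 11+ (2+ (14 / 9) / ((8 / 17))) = 1885 / 396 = 4.76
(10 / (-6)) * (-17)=85 / 3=28.33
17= 17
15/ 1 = 15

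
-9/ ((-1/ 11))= 99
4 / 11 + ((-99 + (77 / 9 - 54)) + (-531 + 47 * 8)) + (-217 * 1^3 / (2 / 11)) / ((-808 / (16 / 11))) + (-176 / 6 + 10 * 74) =4136930 / 9999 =413.73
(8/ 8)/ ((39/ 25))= 25/ 39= 0.64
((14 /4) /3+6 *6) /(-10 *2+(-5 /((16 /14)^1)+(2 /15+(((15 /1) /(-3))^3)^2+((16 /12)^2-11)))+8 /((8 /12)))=13380 /5617273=0.00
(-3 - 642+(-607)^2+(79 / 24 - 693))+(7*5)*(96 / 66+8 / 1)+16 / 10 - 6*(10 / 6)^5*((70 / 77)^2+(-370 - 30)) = 52042947923 / 130680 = 398247.23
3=3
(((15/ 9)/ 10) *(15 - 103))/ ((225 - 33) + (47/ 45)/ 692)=-456720/ 5978927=-0.08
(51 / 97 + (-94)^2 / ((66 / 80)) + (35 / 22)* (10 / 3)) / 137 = 34302338 / 438537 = 78.22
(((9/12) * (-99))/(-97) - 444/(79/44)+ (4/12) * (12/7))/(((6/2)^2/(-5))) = 263864635/1931076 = 136.64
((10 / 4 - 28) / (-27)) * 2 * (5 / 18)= 85 / 162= 0.52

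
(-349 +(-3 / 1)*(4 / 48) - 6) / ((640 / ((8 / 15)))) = -1421 / 4800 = -0.30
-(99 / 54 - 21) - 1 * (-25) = 265 / 6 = 44.17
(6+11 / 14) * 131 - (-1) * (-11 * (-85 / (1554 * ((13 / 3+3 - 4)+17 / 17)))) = 2993490 / 3367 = 889.07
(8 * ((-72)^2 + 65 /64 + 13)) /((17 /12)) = 58707 /2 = 29353.50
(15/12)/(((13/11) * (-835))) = -11/8684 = -0.00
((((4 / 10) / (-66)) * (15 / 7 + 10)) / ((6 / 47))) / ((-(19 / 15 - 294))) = -3995 / 2028642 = -0.00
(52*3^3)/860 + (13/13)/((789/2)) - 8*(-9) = 12491089/169635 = 73.64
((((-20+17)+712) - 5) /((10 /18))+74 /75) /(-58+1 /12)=-380456 /17375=-21.90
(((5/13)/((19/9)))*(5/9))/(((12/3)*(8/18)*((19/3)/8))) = 675/9386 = 0.07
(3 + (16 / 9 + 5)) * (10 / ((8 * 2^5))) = 55 / 144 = 0.38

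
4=4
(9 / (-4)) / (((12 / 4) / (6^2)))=-27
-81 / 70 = -1.16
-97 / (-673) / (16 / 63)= 6111 / 10768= 0.57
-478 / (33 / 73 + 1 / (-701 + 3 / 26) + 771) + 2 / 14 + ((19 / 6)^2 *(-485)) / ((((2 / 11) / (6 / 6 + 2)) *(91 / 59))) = -4485131091483493 / 86204543880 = -52028.94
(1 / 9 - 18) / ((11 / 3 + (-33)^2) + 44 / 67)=-1541 / 94182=-0.02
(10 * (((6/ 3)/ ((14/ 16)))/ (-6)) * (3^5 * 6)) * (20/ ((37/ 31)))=-24105600/ 259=-93071.81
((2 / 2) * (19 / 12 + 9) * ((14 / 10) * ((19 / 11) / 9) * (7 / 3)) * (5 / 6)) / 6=118237 / 128304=0.92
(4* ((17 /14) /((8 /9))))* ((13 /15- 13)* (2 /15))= -221 /25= -8.84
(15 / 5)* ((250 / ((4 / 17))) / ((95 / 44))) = 1476.32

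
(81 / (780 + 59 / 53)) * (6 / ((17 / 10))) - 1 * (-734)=516834302 / 703783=734.37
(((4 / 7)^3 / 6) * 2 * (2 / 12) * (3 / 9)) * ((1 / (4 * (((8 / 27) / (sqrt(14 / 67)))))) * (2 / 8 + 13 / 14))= 33 * sqrt(938) / 643468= 0.00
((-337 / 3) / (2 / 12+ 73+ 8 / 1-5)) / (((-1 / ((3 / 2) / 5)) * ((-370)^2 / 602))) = 304311 / 156408250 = 0.00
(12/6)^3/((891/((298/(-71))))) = -2384/63261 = -0.04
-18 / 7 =-2.57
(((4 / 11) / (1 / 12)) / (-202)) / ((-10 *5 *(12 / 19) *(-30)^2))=19 / 24997500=0.00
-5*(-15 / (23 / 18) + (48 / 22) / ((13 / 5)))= 179250 / 3289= 54.50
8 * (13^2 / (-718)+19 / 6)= 25256 / 1077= 23.45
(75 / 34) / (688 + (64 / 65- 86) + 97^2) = 4875 / 22126486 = 0.00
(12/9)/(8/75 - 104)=-25/1948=-0.01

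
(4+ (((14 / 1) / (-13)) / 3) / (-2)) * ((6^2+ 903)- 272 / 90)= 6865397 / 1755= 3911.91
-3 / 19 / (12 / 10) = -0.13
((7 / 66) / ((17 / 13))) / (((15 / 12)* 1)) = 182 / 2805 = 0.06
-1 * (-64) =64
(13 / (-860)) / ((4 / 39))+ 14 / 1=47653 / 3440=13.85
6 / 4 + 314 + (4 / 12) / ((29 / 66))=18343 / 58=316.26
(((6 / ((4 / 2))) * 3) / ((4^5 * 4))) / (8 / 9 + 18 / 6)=81 / 143360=0.00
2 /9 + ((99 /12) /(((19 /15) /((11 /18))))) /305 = 19633 /83448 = 0.24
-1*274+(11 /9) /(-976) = -2406827 /8784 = -274.00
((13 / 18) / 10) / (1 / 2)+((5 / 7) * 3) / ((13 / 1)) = 2533 / 8190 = 0.31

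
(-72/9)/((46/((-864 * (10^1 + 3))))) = 44928/23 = 1953.39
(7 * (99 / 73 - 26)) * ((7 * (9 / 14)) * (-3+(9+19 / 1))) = -2833425 / 146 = -19407.02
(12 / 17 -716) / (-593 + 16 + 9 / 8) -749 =-58563651 / 78319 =-747.76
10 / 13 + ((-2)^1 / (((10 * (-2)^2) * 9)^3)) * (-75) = 0.77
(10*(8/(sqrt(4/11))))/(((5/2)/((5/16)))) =5*sqrt(11) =16.58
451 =451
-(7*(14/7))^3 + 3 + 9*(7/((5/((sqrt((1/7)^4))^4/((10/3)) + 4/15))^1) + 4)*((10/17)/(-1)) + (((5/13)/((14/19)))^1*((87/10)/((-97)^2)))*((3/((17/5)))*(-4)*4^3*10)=-23676927925814402/8562331276135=-2765.24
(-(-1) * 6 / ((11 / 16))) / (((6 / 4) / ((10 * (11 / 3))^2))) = 70400 / 9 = 7822.22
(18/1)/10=9/5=1.80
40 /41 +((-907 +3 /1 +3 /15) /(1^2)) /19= -181479 /3895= -46.59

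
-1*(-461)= 461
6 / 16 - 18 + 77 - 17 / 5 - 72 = -641 / 40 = -16.02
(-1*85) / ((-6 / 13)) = 1105 / 6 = 184.17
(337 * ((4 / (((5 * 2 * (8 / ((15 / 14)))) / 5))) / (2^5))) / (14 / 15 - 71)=-75825 / 1883392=-0.04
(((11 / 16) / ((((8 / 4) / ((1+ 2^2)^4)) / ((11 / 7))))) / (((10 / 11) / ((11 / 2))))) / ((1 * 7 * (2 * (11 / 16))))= 166375 / 784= 212.21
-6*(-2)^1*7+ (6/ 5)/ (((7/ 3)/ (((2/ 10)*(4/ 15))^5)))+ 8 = 849023439548/ 9228515625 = 92.00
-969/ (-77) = 969/ 77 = 12.58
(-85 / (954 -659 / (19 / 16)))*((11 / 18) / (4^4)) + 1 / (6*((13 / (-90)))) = -1.15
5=5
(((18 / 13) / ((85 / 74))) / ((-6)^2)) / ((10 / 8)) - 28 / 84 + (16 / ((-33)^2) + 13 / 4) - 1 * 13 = -10.04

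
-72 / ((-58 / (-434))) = -15624 / 29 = -538.76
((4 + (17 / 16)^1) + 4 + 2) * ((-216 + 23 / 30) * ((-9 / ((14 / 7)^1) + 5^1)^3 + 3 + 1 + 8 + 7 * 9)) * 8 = -228958763 / 160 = -1430992.27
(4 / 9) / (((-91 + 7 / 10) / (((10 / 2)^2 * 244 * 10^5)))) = -24400000000 / 8127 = -3002337.89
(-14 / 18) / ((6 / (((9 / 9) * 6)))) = -7 / 9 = -0.78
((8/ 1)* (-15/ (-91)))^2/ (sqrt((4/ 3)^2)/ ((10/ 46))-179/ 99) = 0.40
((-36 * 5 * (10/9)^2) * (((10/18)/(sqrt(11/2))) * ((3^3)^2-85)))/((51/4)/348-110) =426880000 * sqrt(22)/6494499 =308.30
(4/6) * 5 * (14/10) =14/3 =4.67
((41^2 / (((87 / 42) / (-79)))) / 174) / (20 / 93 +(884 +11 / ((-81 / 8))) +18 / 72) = -3112277364 / 7461902855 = -0.42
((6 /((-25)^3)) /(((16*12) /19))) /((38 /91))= -91 /1000000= -0.00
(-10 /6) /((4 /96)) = -40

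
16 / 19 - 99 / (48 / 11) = -6641 / 304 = -21.85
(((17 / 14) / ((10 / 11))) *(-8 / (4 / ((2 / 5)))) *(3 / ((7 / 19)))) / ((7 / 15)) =-31977 / 1715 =-18.65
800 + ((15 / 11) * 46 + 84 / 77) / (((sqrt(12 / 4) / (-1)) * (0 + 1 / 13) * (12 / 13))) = 800-6591 * sqrt(3) / 22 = 281.09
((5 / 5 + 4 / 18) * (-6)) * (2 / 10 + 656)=-4812.13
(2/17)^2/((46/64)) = 128/6647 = 0.02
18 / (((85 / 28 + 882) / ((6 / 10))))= 1512 / 123905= 0.01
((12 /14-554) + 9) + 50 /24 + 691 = 148.94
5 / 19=0.26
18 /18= 1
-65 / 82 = -0.79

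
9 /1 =9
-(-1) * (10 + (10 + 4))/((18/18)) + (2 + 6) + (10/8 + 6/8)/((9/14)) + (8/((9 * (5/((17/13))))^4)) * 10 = 822429611836/23423590125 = 35.11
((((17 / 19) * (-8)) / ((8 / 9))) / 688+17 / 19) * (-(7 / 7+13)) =-80801 / 6536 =-12.36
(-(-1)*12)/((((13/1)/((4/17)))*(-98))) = -0.00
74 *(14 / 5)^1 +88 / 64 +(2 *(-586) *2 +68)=-2067.42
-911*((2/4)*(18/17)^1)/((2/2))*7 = -57393/17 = -3376.06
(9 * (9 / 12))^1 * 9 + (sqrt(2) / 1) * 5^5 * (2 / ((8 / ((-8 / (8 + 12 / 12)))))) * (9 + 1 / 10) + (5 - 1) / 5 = 1231 / 20 - 56875 * sqrt(2) / 9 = -8875.49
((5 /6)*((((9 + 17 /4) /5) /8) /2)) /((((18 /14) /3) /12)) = 371 /96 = 3.86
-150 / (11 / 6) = -900 / 11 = -81.82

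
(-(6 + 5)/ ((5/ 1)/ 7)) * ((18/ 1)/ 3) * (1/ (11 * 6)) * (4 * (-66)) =1848/ 5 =369.60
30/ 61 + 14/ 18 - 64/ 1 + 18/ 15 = -168901/ 2745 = -61.53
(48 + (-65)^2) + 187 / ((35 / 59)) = 160588 / 35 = 4588.23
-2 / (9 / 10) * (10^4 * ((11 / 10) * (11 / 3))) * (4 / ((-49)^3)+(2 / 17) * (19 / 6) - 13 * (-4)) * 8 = -6083691724000000 / 162002673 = -37553032.99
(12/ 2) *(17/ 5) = 102/ 5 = 20.40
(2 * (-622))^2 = 1547536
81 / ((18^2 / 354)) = 177 / 2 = 88.50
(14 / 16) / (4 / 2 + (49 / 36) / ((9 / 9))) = 63 / 242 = 0.26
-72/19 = -3.79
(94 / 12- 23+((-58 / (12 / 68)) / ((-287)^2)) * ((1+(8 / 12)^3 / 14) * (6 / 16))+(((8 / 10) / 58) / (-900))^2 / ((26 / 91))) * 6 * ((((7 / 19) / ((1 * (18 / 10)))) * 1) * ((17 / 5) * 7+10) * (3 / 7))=-12585586503188558561 / 46641925019812500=-269.83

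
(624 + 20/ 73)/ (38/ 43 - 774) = -489899/ 606703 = -0.81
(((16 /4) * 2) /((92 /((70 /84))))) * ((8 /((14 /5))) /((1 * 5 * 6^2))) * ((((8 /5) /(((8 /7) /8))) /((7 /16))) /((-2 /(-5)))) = 320 /4347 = 0.07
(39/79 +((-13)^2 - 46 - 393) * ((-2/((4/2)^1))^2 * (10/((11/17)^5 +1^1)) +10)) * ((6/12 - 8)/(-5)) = -240000569658/31222933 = -7686.68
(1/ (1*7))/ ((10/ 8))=4/ 35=0.11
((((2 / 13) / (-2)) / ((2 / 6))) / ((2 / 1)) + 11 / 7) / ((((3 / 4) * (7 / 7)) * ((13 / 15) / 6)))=15900 / 1183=13.44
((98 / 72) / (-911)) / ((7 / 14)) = -49 / 16398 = -0.00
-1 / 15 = -0.07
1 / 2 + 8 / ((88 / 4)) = 19 / 22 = 0.86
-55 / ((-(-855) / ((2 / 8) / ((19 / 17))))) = -187 / 12996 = -0.01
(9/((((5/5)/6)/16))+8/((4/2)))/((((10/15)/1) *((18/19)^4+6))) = 28279657/147817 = 191.32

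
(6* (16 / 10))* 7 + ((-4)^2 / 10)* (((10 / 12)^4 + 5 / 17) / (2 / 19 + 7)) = 25049287 / 371790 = 67.37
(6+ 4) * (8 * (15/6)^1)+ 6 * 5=230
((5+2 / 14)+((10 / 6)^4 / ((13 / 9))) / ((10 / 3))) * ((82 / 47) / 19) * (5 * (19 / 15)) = 151003 / 38493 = 3.92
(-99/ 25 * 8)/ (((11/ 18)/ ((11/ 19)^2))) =-156816/ 9025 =-17.38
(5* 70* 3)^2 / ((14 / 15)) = 1181250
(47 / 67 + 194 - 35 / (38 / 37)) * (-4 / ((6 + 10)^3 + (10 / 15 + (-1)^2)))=-0.16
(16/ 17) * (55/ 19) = 880/ 323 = 2.72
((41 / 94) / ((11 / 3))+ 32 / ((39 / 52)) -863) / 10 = -508861 / 6204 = -82.02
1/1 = 1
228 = 228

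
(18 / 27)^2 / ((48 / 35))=35 / 108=0.32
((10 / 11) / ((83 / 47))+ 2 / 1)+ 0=2296 / 913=2.51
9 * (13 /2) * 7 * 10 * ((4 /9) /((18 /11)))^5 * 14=32828635840 /387420489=84.74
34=34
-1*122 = -122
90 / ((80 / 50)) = 225 / 4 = 56.25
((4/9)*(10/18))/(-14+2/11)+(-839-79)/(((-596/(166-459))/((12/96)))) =-207041053/3668976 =-56.43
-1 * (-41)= 41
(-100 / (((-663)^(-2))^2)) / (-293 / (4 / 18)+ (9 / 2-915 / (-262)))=1687462576979400 / 114451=14743974076.06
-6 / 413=-0.01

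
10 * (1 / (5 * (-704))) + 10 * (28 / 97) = 98463 / 34144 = 2.88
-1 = -1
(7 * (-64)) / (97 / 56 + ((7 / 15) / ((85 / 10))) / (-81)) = -258.74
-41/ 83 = -0.49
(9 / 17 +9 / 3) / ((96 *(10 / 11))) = 11 / 272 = 0.04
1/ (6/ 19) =19/ 6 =3.17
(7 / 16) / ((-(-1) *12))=7 / 192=0.04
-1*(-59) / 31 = 59 / 31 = 1.90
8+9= 17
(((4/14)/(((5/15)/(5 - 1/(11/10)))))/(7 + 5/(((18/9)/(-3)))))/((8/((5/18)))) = -75/308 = -0.24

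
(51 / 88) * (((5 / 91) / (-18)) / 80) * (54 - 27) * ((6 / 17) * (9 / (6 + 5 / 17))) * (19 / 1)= -78489 / 13709696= -0.01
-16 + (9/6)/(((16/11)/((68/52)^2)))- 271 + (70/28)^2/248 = -285.21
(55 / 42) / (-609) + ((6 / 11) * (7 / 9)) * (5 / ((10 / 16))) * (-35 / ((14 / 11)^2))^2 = 40528895 / 25578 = 1584.52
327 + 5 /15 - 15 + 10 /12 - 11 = 1813 /6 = 302.17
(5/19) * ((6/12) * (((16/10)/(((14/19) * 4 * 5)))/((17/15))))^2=171/283220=0.00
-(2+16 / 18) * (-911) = 23686 / 9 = 2631.78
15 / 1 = 15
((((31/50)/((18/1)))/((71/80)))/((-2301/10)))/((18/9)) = -124/1470339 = -0.00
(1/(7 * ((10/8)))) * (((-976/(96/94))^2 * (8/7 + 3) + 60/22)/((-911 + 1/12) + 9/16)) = -167813291584/353290245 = -475.00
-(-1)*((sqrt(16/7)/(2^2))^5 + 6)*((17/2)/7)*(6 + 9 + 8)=391*sqrt(7)/4802 + 1173/7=167.79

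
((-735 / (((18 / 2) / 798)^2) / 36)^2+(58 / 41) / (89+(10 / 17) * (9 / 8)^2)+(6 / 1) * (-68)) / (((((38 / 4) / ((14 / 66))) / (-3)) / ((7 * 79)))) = -291059929787116886321702 / 304975071621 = -954372854935.58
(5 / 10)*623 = 623 / 2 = 311.50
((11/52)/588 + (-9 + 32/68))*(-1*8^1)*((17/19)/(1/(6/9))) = 4433333/108927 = 40.70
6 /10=0.60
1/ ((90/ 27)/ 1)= 3/ 10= 0.30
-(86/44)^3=-79507/10648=-7.47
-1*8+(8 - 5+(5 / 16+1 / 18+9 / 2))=-19 / 144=-0.13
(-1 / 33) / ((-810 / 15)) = 1 / 1782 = 0.00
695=695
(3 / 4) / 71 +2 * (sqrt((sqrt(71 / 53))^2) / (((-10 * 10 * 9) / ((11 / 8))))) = 3 / 284 -11 * sqrt(3763) / 190800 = 0.01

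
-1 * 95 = -95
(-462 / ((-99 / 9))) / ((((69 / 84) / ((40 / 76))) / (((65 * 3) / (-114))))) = -382200 / 8303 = -46.03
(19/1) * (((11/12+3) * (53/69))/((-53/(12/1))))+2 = -755/69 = -10.94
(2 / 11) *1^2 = 2 / 11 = 0.18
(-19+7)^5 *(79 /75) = -6552576 /25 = -262103.04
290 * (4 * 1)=1160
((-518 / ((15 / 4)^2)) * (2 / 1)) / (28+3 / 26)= -430976 / 164475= -2.62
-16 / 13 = -1.23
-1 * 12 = -12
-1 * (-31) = 31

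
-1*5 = -5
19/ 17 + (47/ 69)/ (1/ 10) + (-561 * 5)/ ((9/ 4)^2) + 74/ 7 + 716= 13333345/ 73899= 180.43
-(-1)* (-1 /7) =-1 /7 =-0.14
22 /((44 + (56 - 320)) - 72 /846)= -517 /5172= -0.10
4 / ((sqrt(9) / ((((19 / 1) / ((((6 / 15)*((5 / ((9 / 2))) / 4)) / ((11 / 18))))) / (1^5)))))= 418 / 3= 139.33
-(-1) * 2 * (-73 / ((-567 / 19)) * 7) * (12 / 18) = 5548 / 243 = 22.83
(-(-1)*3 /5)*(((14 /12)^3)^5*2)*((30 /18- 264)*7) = -26154316358275987 /1175462461440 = -22250.24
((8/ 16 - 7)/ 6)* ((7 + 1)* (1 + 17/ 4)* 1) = -91/ 2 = -45.50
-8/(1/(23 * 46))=-8464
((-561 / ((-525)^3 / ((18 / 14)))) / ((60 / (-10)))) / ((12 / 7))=-187 / 385875000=-0.00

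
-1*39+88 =49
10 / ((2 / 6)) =30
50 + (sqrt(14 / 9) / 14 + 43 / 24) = sqrt(14) / 42 + 1243 / 24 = 51.88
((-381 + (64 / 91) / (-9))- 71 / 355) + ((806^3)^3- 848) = 587853735618643655111298075226 / 4095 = 143554025792098572676751700.00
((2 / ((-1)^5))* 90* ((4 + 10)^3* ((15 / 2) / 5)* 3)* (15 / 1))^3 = -37057929853283136000000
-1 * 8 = -8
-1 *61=-61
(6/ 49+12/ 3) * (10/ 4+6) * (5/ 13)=8585/ 637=13.48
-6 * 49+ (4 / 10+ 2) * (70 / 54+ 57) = -6934 / 45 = -154.09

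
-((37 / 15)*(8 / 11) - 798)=131374 / 165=796.21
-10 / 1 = -10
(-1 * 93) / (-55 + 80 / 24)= 9 / 5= 1.80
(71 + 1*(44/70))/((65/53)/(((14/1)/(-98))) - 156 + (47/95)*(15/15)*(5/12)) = -30294588/69522355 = -0.44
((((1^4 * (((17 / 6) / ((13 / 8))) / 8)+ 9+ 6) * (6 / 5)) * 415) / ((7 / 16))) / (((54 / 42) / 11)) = 17339696 / 117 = 148202.53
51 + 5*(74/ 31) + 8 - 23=1486/ 31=47.94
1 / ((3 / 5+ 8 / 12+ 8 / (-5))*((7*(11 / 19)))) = -57 / 77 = -0.74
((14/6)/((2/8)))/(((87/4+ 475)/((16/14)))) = 128/5961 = 0.02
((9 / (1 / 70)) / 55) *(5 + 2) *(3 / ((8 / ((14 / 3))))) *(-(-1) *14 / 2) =21609 / 22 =982.23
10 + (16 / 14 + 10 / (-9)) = 632 / 63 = 10.03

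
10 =10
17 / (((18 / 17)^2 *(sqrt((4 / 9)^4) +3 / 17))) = 83521 / 2060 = 40.54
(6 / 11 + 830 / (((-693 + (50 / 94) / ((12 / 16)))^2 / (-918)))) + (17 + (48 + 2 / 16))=53730997442731 / 838490203672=64.08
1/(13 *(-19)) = -1/247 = -0.00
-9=-9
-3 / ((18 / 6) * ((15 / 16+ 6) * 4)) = -4 / 111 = -0.04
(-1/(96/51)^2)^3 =-24137569/1073741824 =-0.02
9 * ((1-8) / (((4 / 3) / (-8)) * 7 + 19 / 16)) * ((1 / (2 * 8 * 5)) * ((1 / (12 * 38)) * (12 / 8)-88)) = 5055939 / 1520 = 3326.28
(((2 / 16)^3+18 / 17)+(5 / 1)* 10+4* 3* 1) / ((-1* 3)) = -548881 / 26112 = -21.02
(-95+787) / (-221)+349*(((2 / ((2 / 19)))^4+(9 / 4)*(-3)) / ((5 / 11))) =442244328843 / 4420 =100055278.02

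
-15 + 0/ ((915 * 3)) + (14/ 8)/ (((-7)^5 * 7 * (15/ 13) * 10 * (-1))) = -151262987/ 10084200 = -15.00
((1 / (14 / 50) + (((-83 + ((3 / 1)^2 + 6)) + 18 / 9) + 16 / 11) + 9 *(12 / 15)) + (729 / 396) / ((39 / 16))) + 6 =-235329 / 5005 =-47.02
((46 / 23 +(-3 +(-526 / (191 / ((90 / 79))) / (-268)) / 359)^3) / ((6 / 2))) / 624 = -597563204371198165418810435 / 44747108621216834992143016968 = -0.01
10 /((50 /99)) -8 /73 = 7187 /365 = 19.69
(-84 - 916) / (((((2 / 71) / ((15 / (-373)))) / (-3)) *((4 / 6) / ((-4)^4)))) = -613440000 / 373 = -1644611.26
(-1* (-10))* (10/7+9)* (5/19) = 3650/133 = 27.44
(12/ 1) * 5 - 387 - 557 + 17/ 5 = -4403/ 5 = -880.60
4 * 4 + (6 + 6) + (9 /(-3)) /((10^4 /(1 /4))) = 1119997 /40000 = 28.00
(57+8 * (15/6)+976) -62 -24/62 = 30709/31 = 990.61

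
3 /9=1 /3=0.33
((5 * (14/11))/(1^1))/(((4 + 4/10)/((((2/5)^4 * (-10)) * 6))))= -1344/605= -2.22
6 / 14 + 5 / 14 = 11 / 14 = 0.79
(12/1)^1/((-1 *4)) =-3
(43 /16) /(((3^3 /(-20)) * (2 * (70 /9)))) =-43 /336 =-0.13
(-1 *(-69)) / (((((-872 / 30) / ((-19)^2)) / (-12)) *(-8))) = -1120905 / 872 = -1285.44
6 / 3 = 2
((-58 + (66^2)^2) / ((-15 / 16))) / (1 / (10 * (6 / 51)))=-23811360.63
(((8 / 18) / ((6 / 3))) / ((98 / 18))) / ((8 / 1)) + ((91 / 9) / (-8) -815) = -2879761 / 3528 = -816.26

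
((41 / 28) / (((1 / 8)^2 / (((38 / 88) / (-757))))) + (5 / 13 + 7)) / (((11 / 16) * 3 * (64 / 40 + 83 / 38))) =16887917440 / 17979300339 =0.94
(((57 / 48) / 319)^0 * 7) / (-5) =-7 / 5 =-1.40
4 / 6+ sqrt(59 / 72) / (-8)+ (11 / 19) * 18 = 632 / 57 - sqrt(118) / 96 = 10.97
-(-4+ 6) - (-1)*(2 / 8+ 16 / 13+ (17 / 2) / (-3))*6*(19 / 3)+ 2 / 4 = -2063 / 39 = -52.90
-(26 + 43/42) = -27.02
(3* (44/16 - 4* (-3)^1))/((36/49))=2891/48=60.23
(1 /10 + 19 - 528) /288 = -5089 /2880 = -1.77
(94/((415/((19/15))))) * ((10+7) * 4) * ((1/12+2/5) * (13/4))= 5723237/186750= 30.65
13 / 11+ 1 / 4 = 63 / 44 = 1.43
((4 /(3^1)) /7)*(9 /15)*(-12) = -48 /35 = -1.37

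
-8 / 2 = -4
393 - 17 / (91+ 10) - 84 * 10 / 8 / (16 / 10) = 264383 / 808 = 327.21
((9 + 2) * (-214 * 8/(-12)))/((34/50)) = 117700/51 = 2307.84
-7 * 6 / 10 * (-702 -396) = 23058 / 5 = 4611.60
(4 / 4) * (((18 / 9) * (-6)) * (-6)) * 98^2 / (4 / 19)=3284568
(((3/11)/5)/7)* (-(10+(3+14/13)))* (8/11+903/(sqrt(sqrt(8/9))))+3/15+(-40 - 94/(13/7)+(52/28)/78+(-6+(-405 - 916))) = -5145421/3630 - 70821* 2^(1/4)* sqrt(3)/1430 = -1519.48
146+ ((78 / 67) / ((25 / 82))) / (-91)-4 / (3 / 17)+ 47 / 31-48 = 83752819 / 1090425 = 76.81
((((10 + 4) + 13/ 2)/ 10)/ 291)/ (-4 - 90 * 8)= -41/ 4213680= -0.00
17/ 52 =0.33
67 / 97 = 0.69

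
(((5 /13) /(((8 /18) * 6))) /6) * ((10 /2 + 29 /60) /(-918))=-329 /2291328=-0.00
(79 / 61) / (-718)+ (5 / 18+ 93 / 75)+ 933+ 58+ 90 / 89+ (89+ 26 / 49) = 1083.06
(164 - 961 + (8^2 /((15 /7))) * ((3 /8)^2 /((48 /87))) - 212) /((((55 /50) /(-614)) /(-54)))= -664040079 /22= -30183639.95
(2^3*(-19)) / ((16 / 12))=-114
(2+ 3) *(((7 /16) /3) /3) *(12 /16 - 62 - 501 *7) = -499555 /576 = -867.28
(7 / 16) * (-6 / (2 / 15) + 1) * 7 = -539 / 4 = -134.75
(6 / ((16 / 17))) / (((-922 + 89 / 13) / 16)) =-1326 / 11897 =-0.11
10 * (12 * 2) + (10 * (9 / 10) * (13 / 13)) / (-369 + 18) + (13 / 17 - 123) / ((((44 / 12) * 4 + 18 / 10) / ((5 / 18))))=998994 / 4199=237.91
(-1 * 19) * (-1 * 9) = 171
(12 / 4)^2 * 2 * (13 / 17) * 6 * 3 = 4212 / 17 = 247.76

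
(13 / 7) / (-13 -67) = -13 / 560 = -0.02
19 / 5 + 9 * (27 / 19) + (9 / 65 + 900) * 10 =11137198 / 1235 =9017.97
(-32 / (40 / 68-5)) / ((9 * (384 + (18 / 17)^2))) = 0.00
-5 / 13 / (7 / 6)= -30 / 91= -0.33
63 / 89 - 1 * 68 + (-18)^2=22847 / 89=256.71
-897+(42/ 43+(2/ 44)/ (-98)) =-83068567/ 92708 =-896.02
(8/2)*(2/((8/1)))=1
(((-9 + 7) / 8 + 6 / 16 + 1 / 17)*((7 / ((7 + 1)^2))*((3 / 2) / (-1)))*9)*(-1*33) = 155925 / 17408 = 8.96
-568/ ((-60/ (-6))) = -284/ 5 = -56.80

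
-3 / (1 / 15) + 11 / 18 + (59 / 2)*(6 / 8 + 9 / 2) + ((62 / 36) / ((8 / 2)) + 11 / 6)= 451 / 4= 112.75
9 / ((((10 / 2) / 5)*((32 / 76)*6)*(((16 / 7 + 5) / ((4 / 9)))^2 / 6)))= 1862 / 23409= 0.08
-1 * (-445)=445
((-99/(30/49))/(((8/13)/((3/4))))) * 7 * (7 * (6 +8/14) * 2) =-10153143/80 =-126914.29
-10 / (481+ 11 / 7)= -35 / 1689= -0.02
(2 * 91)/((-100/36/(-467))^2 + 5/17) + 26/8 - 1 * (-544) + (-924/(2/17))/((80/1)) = 75460757381/70669336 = 1067.80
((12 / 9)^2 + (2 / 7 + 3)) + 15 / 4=2221 / 252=8.81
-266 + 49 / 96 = -25487 / 96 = -265.49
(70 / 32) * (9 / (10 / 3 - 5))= -189 / 16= -11.81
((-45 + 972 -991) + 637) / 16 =573 / 16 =35.81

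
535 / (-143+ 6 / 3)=-535 / 141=-3.79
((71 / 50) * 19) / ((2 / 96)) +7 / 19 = 615319 / 475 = 1295.41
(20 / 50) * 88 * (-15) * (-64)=33792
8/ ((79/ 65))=520/ 79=6.58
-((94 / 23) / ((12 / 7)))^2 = -108241 / 19044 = -5.68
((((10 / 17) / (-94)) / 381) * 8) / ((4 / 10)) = -100 / 304419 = -0.00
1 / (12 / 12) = 1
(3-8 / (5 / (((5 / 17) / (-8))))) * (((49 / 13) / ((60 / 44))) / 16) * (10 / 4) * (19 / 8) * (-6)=-10241 / 544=-18.83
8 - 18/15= 34/5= 6.80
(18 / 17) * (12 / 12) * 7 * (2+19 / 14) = 423 / 17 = 24.88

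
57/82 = 0.70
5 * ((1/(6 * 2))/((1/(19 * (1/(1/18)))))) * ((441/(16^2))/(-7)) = -17955/512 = -35.07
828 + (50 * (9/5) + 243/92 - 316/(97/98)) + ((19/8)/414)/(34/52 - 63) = 156590920007/260384472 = 601.38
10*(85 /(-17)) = -50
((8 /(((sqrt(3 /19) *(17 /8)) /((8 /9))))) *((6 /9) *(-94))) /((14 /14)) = -96256 *sqrt(57) /1377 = -527.75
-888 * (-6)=5328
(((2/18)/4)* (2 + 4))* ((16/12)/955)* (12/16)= 1/5730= 0.00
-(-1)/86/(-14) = -1/1204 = -0.00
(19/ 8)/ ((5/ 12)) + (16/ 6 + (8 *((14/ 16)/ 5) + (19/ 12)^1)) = 11.35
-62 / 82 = -31 / 41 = -0.76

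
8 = 8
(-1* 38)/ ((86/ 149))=-2831/ 43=-65.84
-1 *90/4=-45/2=-22.50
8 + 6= 14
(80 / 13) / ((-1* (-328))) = 0.02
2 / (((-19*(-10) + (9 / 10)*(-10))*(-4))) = -1 / 362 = -0.00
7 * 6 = 42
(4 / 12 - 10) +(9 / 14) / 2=-785 / 84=-9.35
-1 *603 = -603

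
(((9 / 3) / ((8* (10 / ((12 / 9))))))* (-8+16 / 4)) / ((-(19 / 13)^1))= 13 / 95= 0.14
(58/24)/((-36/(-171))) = 551/48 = 11.48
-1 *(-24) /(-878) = -12 /439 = -0.03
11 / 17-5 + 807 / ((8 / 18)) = 123175 / 68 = 1811.40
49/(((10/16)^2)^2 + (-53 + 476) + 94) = 200704/2118257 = 0.09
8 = 8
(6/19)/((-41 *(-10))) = 3/3895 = 0.00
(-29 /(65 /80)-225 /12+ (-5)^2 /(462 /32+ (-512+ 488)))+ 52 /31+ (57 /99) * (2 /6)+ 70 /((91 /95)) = 5392705 /301444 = 17.89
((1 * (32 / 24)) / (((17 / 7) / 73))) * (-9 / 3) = -2044 / 17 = -120.24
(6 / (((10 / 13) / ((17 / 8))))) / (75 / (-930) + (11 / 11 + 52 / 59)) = 1212627 / 131740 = 9.20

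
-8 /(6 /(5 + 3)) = -32 /3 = -10.67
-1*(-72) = 72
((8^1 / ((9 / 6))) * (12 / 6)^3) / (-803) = -128 / 2409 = -0.05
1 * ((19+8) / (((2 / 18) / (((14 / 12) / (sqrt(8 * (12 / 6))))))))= 567 / 8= 70.88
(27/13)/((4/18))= 243/26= 9.35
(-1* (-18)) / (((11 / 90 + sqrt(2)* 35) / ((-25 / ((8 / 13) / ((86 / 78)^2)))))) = 22881375 / 515966854-3276196875* sqrt(2) / 257983427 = -17.92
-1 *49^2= -2401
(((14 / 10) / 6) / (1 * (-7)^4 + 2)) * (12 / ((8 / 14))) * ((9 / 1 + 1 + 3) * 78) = 8281 / 4005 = 2.07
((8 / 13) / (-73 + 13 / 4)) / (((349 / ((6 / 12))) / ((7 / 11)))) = -112 / 13924053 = -0.00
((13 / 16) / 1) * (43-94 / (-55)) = 31967 / 880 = 36.33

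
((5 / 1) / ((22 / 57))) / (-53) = -285 / 1166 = -0.24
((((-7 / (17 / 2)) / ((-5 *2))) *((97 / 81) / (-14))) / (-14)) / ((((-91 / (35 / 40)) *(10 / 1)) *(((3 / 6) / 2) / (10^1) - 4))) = 97 / 796952520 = 0.00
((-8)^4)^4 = 281474976710656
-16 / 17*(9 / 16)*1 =-9 / 17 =-0.53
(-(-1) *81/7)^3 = 531441/343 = 1549.39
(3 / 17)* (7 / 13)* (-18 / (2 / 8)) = -1512 / 221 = -6.84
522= 522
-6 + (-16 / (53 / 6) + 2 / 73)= -30116 / 3869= -7.78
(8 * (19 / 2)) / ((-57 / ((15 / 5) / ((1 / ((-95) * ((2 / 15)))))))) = 152 / 3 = 50.67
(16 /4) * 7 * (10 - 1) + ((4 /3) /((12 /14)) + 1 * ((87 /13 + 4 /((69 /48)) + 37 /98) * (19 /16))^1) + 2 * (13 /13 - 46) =739487891 /4219488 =175.26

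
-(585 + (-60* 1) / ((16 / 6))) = -1125 / 2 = -562.50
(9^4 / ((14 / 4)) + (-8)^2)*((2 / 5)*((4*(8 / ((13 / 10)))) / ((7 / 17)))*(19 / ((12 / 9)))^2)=5996094480 / 637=9413021.16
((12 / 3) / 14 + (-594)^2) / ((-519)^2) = 2469854 / 1885527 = 1.31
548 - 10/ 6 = 1639/ 3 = 546.33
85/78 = 1.09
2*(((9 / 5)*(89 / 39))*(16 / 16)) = 534 / 65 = 8.22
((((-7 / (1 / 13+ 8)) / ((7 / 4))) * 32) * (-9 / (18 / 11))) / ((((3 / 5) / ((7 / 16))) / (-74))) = -42328 / 9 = -4703.11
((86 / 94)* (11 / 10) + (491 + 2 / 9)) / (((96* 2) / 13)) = 27067651 / 812160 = 33.33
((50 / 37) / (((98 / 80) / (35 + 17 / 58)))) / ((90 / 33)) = 14.28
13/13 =1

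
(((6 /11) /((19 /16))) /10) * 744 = 34.17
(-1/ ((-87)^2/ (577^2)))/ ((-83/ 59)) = 19642811/ 628227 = 31.27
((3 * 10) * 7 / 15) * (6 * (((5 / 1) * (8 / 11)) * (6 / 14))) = 1440 / 11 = 130.91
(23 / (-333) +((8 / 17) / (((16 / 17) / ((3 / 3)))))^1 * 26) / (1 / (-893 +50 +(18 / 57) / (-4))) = -22991887 / 2109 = -10901.80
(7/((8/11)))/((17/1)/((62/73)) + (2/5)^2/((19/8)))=103075/215076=0.48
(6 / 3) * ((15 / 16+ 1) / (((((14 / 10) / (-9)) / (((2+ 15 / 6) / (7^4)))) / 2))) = -12555 / 134456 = -0.09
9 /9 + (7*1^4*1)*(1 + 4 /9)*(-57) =-1726 /3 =-575.33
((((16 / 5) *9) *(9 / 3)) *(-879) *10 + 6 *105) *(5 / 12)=-632355 / 2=-316177.50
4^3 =64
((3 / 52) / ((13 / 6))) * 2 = 9 / 169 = 0.05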